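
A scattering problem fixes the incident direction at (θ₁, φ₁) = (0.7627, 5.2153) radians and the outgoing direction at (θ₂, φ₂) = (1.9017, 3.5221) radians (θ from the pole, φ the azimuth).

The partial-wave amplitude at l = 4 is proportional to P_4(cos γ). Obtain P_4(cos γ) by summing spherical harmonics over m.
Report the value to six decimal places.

Summing Y*_{l m}(θ₁,φ₁)·Y_{l m}(θ₂,φ₂) over m ∈ [−4, 4]; prefactor 4π/(2·4+1) = 1.396263:
  term(m=-4) = (0.031500, 0.016786)   from Y*(Ω₁)=(-0.043020, 0.091180), Y(Ω₂)=(0.017258, -0.353617)
  term(m=-3) = (-0.036854, 0.095811)   from Y*(Ω₁)=(-0.297835, 0.018508), Y(Ω₂)=(0.143179, -0.312793)
  term(m=-2) = (0.032177, 0.008038)   from Y*(Ω₁)=(-0.227296, -0.358567), Y(Ω₂)=(-0.056570, 0.053877)
  term(m=-1) = (-0.006248, 0.050788)   from Y*(Ω₁)=(0.075035, -0.136406), Y(Ω₂)=(-0.305178, 0.122071)
  term(m=+0) = (-0.007790, -0.000000)   from Y*(Ω₁)=(-0.329895, -0.000000), Y(Ω₂)=(0.023615, 0.000000)
  term(m=+1) = (-0.006248, -0.050788)   from Y*(Ω₁)=(-0.075035, -0.136406), Y(Ω₂)=(0.305178, 0.122071)
  term(m=+2) = (0.032177, -0.008038)   from Y*(Ω₁)=(-0.227296, 0.358567), Y(Ω₂)=(-0.056570, -0.053877)
  term(m=+3) = (-0.036854, -0.095811)   from Y*(Ω₁)=(0.297835, 0.018508), Y(Ω₂)=(-0.143179, -0.312793)
  term(m=+4) = (0.031500, -0.016786)   from Y*(Ω₁)=(-0.043020, -0.091180), Y(Ω₂)=(0.017258, 0.353617)
Σ over m = (0.033359, -0.000000); ×(4π/9) → (0.046578, -0.000000). Real part: 0.046578

0.046578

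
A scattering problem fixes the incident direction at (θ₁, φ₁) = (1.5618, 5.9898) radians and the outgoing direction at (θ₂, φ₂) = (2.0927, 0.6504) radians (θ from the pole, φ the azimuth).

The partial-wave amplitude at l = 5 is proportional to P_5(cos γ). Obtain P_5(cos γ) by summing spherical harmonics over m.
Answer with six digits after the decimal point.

Expand P_5 via completeness: Σ_{m} conj(Y_{5,m}) at Ω₁ times Y_{5,m} at Ω₂ —
  m=-5: +0.048113-0.461537i × -0.225821+0.025034i = +0.000689+0.105429i  (running Σ = +0.000689+0.105429i)
  m=-4: +0.005108-0.012174i × +0.354401+0.212435i = +0.004396-0.003229i  (running Σ = +0.005086+0.102200i)
  m=-3: -0.220190+0.266440i × -0.103488-0.258797i = +0.091741+0.029411i  (running Σ = +0.096826+0.131611i)
  m=-2: -0.012692+0.008439i × +0.043082-0.155670i = +0.000767+0.002339i  (running Σ = +0.097593+0.133950i)
  m=-1: +0.306236-0.092515i × -0.261246+0.198765i = -0.061614+0.085038i  (running Σ = +0.035979+0.218988i)
  m=0: +0.015776-0.000000i × -0.087111+0.000000i = -0.001374+0.000000i  (running Σ = +0.034605+0.218988i)
  m=1: -0.306236-0.092515i × +0.261246+0.198765i = -0.061614-0.085038i  (running Σ = -0.027010+0.133950i)
  m=2: -0.012692-0.008439i × +0.043082+0.155670i = +0.000767-0.002339i  (running Σ = -0.026243+0.131611i)
  m=3: +0.220190+0.266440i × +0.103488-0.258797i = +0.091741-0.029411i  (running Σ = +0.065498+0.102200i)
  m=4: +0.005108+0.012174i × +0.354401-0.212435i = +0.004396+0.003229i  (running Σ = +0.069894+0.105429i)
  m=5: -0.048113-0.461537i × +0.225821+0.025034i = +0.000689-0.105429i  (running Σ = +0.070584+0.000000i)
Total Σ_m = +0.070584+0.000000i. Multiply by 1.142397: +0.080634+0.000000i. P_5(cos γ) = 0.080634

0.080634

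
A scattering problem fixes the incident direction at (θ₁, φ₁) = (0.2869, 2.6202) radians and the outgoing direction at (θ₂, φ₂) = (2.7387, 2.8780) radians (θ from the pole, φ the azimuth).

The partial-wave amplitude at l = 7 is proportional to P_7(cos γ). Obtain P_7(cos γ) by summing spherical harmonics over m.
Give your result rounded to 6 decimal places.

Summing Y*_{l m}(θ₁,φ₁)·Y_{l m}(θ₂,φ₂) over m ∈ [−7, 7]; prefactor 4π/(2·7+1) = 0.837758:
  m=-7: (0.000063, -0.000035) × (0.000193, -0.000686) = (-0.000000, -0.000000)  (running Σ = (-0.000000, -0.000000))
  m=-6: (-0.000921, -0.000012) × (0.000067, -0.006252) = (-0.000000, 0.000006)  (running Σ = (-0.000000, 0.000006))
  m=-5: (0.006279, 0.003718) × (-0.008506, -0.032923) = (0.000069, -0.000238)  (running Σ = (0.000069, -0.000233))
  m=-4: (-0.019908, -0.035196) × (-0.063034, -0.111009) = (-0.002652, 0.004429)  (running Σ = (-0.002583, 0.004196))
  m=-3: (-0.001050, 0.158689) × (-0.232420, -0.234935) = (0.037526, -0.036636)  (running Σ = (0.034942, -0.032440))
  m=-2: (0.210829, -0.361474) × (-0.465113, -0.270762) = (-0.195932, 0.111042)  (running Σ = (-0.160990, 0.078602))
  m=-1: (-0.537045, 0.308486) × (-0.356586, -0.096233) = (0.221189, -0.058320)  (running Σ = (0.060199, 0.020281))
  m=0: (0.150104, -0.000000) × (0.296883, 0.000000) = (0.044563, 0.000000)  (running Σ = (0.104762, 0.020281))
  m=1: (0.537045, 0.308486) × (0.356586, -0.096233) = (0.221189, 0.058320)  (running Σ = (0.325951, 0.078602))
  m=2: (0.210829, 0.361474) × (-0.465113, 0.270762) = (-0.195932, -0.111042)  (running Σ = (0.130019, -0.032440))
  m=3: (0.001050, 0.158689) × (0.232420, -0.234935) = (0.037526, 0.036636)  (running Σ = (0.167544, 0.004196))
  m=4: (-0.019908, 0.035196) × (-0.063034, 0.111009) = (-0.002652, -0.004429)  (running Σ = (0.164892, -0.000233))
  m=5: (-0.006279, 0.003718) × (0.008506, -0.032923) = (0.000069, 0.000238)  (running Σ = (0.164961, 0.000006))
  m=6: (-0.000921, 0.000012) × (0.000067, 0.006252) = (-0.000000, -0.000006)  (running Σ = (0.164961, -0.000000))
  m=7: (-0.000063, -0.000035) × (-0.000193, -0.000686) = (-0.000000, 0.000000)  (running Σ = (0.164961, 0.000000))
Accumulated sum (0.164961, 0.000000); after 4π/(2l+1) scaling, (0.138197, 0.000000) ⇒ P_7 = 0.138197

0.138197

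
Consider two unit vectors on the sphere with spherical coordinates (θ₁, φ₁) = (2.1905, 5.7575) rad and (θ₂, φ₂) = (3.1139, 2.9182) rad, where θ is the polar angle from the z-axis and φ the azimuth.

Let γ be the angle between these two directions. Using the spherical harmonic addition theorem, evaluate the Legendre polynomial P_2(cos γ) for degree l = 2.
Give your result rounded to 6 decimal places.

Expand P_2 via completeness: Σ_{m} conj(Y_{2,m}) at Ω₁ times Y_{2,m} at Ω₂ —
  m=-2: (0.127062, -0.222214) × (0.000267, 0.000128) = (0.000062, -0.000043)  (running Σ = (0.000062, -0.000043))
  m=-1: (-0.315941, 0.183288) × (0.020852, 0.004737) = (-0.007456, 0.002325)  (running Σ = (-0.007394, 0.002282))
  m=0: (0.003774, -0.000000) × (0.630058, 0.000000) = (0.002378, 0.000000)  (running Σ = (-0.005016, 0.002282))
  m=1: (0.315941, 0.183288) × (-0.020852, 0.004737) = (-0.007456, -0.002325)  (running Σ = (-0.012472, -0.000043))
  m=2: (0.127062, 0.222214) × (0.000267, -0.000128) = (0.000062, 0.000043)  (running Σ = (-0.012410, -0.000000))
Total Σ_m = (-0.012410, -0.000000). Multiply by 2.513274: (-0.031190, -0.000000). P_2(cos γ) = -0.031190

-0.031190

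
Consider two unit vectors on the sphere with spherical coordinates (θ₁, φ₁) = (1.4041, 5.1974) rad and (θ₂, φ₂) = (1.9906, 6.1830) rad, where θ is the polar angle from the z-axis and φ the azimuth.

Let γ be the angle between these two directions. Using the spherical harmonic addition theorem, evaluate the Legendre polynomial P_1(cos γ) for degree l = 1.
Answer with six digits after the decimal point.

0.429781

Summing Y*_{l m}(θ₁,φ₁)·Y_{l m}(θ₂,φ₂) over m ∈ [−1, 1]; prefactor 4π/(2·1+1) = 4.188790:
  m=-1: Y*=0.15884 - 0.30141j  Y=0.31391 + 0.03156j  product 0.05937 - 0.08960j
  m=+0: Y*=0.08107 + 0.00000j  Y=-0.19915 + 0.00000j  product -0.01615 + 0.00000j
  m=+1: Y*=-0.15884 - 0.30141j  Y=-0.31391 + 0.03156j  product 0.05937 + 0.08960j
Σ over m = 0.10260 + 0.00000j; ×(4π/3) → 0.42978 + 0.00000j. Real part: 0.429781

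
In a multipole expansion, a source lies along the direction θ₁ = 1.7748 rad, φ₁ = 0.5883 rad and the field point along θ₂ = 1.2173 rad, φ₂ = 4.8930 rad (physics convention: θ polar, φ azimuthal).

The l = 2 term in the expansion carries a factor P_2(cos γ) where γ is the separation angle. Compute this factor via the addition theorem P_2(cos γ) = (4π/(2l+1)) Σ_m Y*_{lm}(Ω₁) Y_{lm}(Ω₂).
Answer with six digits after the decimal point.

Expand P_2 via completeness: Σ_{m} conj(Y_{2,m}) at Ω₁ times Y_{2,m} at Ω₂ —
  term(m=-2) = -0.08634 - 0.09168j   from Y*(Ω₁)=0.14227 + 0.34201j, Y(Ω₂)=-0.31804 + 0.12016j
  term(m=-1) = 0.01525 - 0.03530j   from Y*(Ω₁)=-0.12750 - 0.08505j, Y(Ω₂)=0.04507 + 0.24682j
  term(m=+0) = 0.05586 + 0.00000j   from Y*(Ω₁)=-0.27656 + 0.00000j, Y(Ω₂)=-0.20200 + 0.00000j
  term(m=+1) = 0.01525 + 0.03530j   from Y*(Ω₁)=0.12750 - 0.08505j, Y(Ω₂)=-0.04507 + 0.24682j
  term(m=+2) = -0.08634 + 0.09168j   from Y*(Ω₁)=0.14227 - 0.34201j, Y(Ω₂)=-0.31804 - 0.12016j
Total Σ_m = -0.08632 + 0.00000j. Multiply by 2.513274: -0.21695 + 0.00000j. P_2(cos γ) = -0.216954

-0.216954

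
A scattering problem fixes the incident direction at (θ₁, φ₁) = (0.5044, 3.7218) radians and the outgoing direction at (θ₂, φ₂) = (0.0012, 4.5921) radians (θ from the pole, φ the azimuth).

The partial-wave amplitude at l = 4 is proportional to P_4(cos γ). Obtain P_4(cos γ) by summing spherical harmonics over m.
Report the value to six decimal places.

Term-by-term m-sum for l=4 (normalisation 4π/9 = 1.396263):
  [-4]  conj(Y_{4,-4})(Ω₁) = -0.01646 + 0.01766j ; Y_{4,-4}(Ω₂) = 0.00000 + 0.00000j ; Δ = -0.00000 + 0.00000j
  [-3]  conj(Y_{4,-3})(Ω₁) = 0.02090 - 0.12191j ; Y_{4,-3}(Ω₂) = 0.00000 - 0.00000j ; Δ = -0.00000 - 0.00000j
  [-2]  conj(Y_{4,-2})(Ω₁) = 0.13607 + 0.31273j ; Y_{4,-2}(Ω₂) = -0.00000 - 0.00000j ; Δ = -0.00000 - 0.00000j
  [-1]  conj(Y_{4,-1})(Ω₁) = -0.39592 - 0.25951j ; Y_{4,-1}(Ω₂) = -0.00027 + 0.00225j ; Δ = 0.00069 - 0.00082j
  [+0]  conj(Y_{4,0})(Ω₁) = 0.05996 + 0.00000j ; Y_{4,0}(Ω₂) = 0.84628 + 0.00000j ; Δ = 0.05074 + 0.00000j
  [+1]  conj(Y_{4,1})(Ω₁) = 0.39592 - 0.25951j ; Y_{4,1}(Ω₂) = 0.00027 + 0.00225j ; Δ = 0.00069 + 0.00082j
  [+2]  conj(Y_{4,2})(Ω₁) = 0.13607 - 0.31273j ; Y_{4,2}(Ω₂) = -0.00000 + 0.00000j ; Δ = -0.00000 + 0.00000j
  [+3]  conj(Y_{4,3})(Ω₁) = -0.02090 - 0.12191j ; Y_{4,3}(Ω₂) = -0.00000 - 0.00000j ; Δ = -0.00000 + 0.00000j
  [+4]  conj(Y_{4,4})(Ω₁) = -0.01646 - 0.01766j ; Y_{4,4}(Ω₂) = 0.00000 - 0.00000j ; Δ = -0.00000 - 0.00000j
Σ over m = 0.05213 + 0.00000j; ×(4π/9) → 0.07279 + 0.00000j. Real part: 0.072786

0.072786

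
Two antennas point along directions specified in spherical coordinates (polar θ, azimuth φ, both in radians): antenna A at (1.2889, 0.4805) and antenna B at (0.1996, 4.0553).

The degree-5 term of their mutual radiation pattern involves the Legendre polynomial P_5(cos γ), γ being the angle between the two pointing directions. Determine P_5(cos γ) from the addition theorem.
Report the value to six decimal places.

Summing Y*_{l m}(θ₁,φ₁)·Y_{l m}(θ₂,φ₂) over m ∈ [−5, 5]; prefactor 4π/(2·5+1) = 1.142397:
  m=-5: Y*=-0.28047 + 0.25563j  Y=0.00002 - 0.00014j  product 0.00003 + 0.00004j
  m=-4: Y*=-0.11956 + 0.32633j  Y=-0.00194 + 0.00109j  product -0.00012 - 0.00076j
  m=-3: Y*=-0.01200 - 0.09229j  Y=0.01899 + 0.00804j  product 0.00051 - 0.00185j
  m=-2: Y*=-0.19128 - 0.27379j  Y=-0.03120 - 0.11888j  product -0.02658 + 0.03128j
  m=-1: Y*=0.01156 + 0.00603j  Y=-0.26888 + 0.34853j  product -0.00521 + 0.00241j
  m=+0: Y*=0.32404 + 0.00000j  Y=0.67583 + 0.00000j  product 0.21900 + 0.00000j
  m=+1: Y*=-0.01156 + 0.00603j  Y=0.26888 + 0.34853j  product -0.00521 - 0.00241j
  m=+2: Y*=-0.19128 + 0.27379j  Y=-0.03120 + 0.11888j  product -0.02658 - 0.03128j
  m=+3: Y*=0.01200 - 0.09229j  Y=-0.01899 + 0.00804j  product 0.00051 + 0.00185j
  m=+4: Y*=-0.11956 - 0.32633j  Y=-0.00194 - 0.00109j  product -0.00012 + 0.00076j
  m=+5: Y*=0.28047 + 0.25563j  Y=-0.00002 - 0.00014j  product 0.00003 - 0.00004j
Total Σ_m = 0.15625 - 0.00000j. Multiply by 1.142397: 0.17850 - 0.00000j. P_5(cos γ) = 0.178500

0.178500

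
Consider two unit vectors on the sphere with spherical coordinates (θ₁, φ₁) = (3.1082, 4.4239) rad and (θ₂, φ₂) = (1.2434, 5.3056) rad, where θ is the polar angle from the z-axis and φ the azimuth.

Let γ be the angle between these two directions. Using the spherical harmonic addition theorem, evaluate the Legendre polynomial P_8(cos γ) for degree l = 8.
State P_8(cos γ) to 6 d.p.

Term-by-term m-sum for l=8 (normalisation 4π/17 = 0.739198):
  m=-8: Y*=-0.00000 - 0.00000j  Y=0.01109 + 0.33289j  product 0.00000 - 0.00000j
  m=-7: Y*=-0.00000 + 0.00000j  Y=0.38338 + 0.24031j  product -0.00000 - 0.00000j
  m=-6: Y*=0.00000 + 0.00000j  Y=0.13668 - 0.06066j  product 0.00000 + 0.00000j
  m=-5: Y*=0.00000 + 0.00000j  Y=-0.05036 + 0.28394j  product -0.00000 + 0.00000j
  m=-4: Y*=0.00001 - 0.00002j  Y=0.19422 + 0.18786j  product 0.00000 - 0.00000j
  m=-3: Y*=-0.00039 - 0.00034j  Y=-0.16991 + 0.03601j  product 0.00008 + 0.00004j
  m=-2: Y*=-0.00958 + 0.00624j  Y=-0.11294 + 0.27922j  product -0.00066 - 0.00338j
  m=-1: Y*=0.04642 + 0.15641j  Y=-0.06694 - 0.09928j  product 0.01242 - 0.01508j
  m=+0: Y*=1.13988 + 0.00000j  Y=-0.30657 + 0.00000j  product -0.34945 + 0.00000j
  m=+1: Y*=-0.04642 + 0.15641j  Y=0.06694 - 0.09928j  product 0.01242 + 0.01508j
  m=+2: Y*=-0.00958 - 0.00624j  Y=-0.11294 - 0.27922j  product -0.00066 + 0.00338j
  m=+3: Y*=0.00039 - 0.00034j  Y=0.16991 + 0.03601j  product 0.00008 - 0.00004j
  m=+4: Y*=0.00001 + 0.00002j  Y=0.19422 - 0.18786j  product 0.00000 + 0.00000j
  m=+5: Y*=-0.00000 + 0.00000j  Y=0.05036 + 0.28394j  product -0.00000 - 0.00000j
  m=+6: Y*=0.00000 - 0.00000j  Y=0.13668 + 0.06066j  product 0.00000 - 0.00000j
  m=+7: Y*=0.00000 + 0.00000j  Y=-0.38338 + 0.24031j  product -0.00000 + 0.00000j
  m=+8: Y*=-0.00000 + 0.00000j  Y=0.01109 - 0.33289j  product 0.00000 + 0.00000j
Σ over m = -0.32576 - 0.00000j; ×(4π/17) → -0.24080 - 0.00000j. Real part: -0.240799

-0.240799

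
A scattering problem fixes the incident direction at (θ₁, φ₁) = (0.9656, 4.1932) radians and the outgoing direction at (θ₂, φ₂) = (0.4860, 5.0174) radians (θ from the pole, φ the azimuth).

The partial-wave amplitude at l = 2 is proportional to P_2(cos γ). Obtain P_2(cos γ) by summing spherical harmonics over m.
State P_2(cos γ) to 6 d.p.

Expand P_2 via completeness: Σ_{m} conj(Y_{2,m}) at Ω₁ times Y_{2,m} at Ω₂ —
  [-2]  conj(Y_{2,-2})(Ω₁) = (-0.132614, 0.225086) ; Y_{2,-2}(Ω₂) = (-0.069075, 0.048280) ; Δ = (-0.001707, -0.021951)
  [-1]  conj(Y_{2,-1})(Ω₁) = (-0.179347, -0.313826) ; Y_{2,-1}(Ω₂) = (0.095817, 0.304341) ; Δ = (0.078326, -0.084653)
  [+0]  conj(Y_{2,0})(Ω₁) = (-0.009139, -0.000000) ; Y_{2,0}(Ω₂) = (0.424351, 0.000000) ; Δ = (-0.003878, -0.000000)
  [+1]  conj(Y_{2,1})(Ω₁) = (0.179347, -0.313826) ; Y_{2,1}(Ω₂) = (-0.095817, 0.304341) ; Δ = (0.078326, 0.084653)
  [+2]  conj(Y_{2,2})(Ω₁) = (-0.132614, -0.225086) ; Y_{2,2}(Ω₂) = (-0.069075, -0.048280) ; Δ = (-0.001707, 0.021951)
Σ over m = (0.149359, 0.000000); ×(4π/5) → (0.375380, 0.000000). Real part: 0.375380

0.375380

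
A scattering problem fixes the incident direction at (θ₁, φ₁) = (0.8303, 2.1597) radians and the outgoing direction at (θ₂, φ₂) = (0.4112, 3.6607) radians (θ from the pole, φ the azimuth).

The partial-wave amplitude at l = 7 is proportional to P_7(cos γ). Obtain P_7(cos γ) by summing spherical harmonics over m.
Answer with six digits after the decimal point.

Expand P_7 via completeness: Σ_{m} conj(Y_{7,m}) at Ω₁ times Y_{7,m} at Ω₂ —
  m=-7: Y*=-0.04960 + 0.03322j  Y=0.00072 - 0.00039j  product -0.00002 + 0.00004j
  m=-6: Y*=0.18868 + 0.07796j  Y=-0.00699 - 0.00019j  product -0.00130 - 0.00058j
  m=-5: Y*=-0.07741 - 0.38768j  Y=0.03175 + 0.01929j  product 0.00502 - 0.01380j
  m=-4: Y*=-0.30298 + 0.30333j  Y=-0.06589 - 0.11902j  product 0.05607 + 0.01607j
  m=-3: Y*=0.11280 + 0.02239j  Y=-0.00462 + 0.34264j  product -0.00819 + 0.03855j
  m=-2: Y*=0.11986 + 0.28913j  Y=0.27377 - 0.46450j  product 0.16711 + 0.02348j
  m=-1: Y*=0.14796 - 0.22151j  Y=-0.29809 + 0.17032j  product -0.00638 + 0.09123j
  m=+0: Y*=0.24228 + 0.00000j  Y=-0.31904 + 0.00000j  product -0.07730 + 0.00000j
  m=+1: Y*=-0.14796 - 0.22151j  Y=0.29809 + 0.17032j  product -0.00638 - 0.09123j
  m=+2: Y*=0.11986 - 0.28913j  Y=0.27377 + 0.46450j  product 0.16711 - 0.02348j
  m=+3: Y*=-0.11280 + 0.02239j  Y=0.00462 + 0.34264j  product -0.00819 - 0.03855j
  m=+4: Y*=-0.30298 - 0.30333j  Y=-0.06589 + 0.11902j  product 0.05607 - 0.01607j
  m=+5: Y*=0.07741 - 0.38768j  Y=-0.03175 + 0.01929j  product 0.00502 + 0.01380j
  m=+6: Y*=0.18868 - 0.07796j  Y=-0.00699 + 0.00019j  product -0.00130 + 0.00058j
  m=+7: Y*=0.04960 + 0.03322j  Y=-0.00072 - 0.00039j  product -0.00002 - 0.00004j
Σ over m = 0.34732 - 0.00000j; ×(4π/15) → 0.29097 - 0.00000j. Real part: 0.290968

0.290968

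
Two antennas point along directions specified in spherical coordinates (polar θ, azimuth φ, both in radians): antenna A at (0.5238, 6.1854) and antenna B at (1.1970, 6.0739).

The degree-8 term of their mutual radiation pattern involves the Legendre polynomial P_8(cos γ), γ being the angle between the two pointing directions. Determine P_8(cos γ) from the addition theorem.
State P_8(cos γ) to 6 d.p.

0.083905

Expand P_8 via completeness: Σ_{m} conj(Y_{8,m}) at Ω₁ times Y_{8,m} at Ω₂ —
  m=-8: 0.00143 - 0.00142j × -0.03004 + 0.28923j = 0.00037 + 0.00046j  (running Σ = 0.00037 + 0.00046j)
  m=-7: 0.01083 - 0.00884j × 0.04818 + 0.45368j = 0.00453 + 0.00449j  (running Σ = 0.00490 + 0.00495j)
  m=-6: 0.05030 - 0.03344j × 0.07594 + 0.23298j = 0.01161 + 0.00918j  (running Σ = 0.01651 + 0.01412j)
  m=-5: 0.16049 - 0.08538j × -0.10394 - 0.17972j = -0.03203 - 0.01997j  (running Σ = -0.01552 - 0.00584j)
  m=-4: 0.35330 - 0.14570j × -0.22307 - 0.24744j = -0.11487 - 0.05492j  (running Σ = -0.13038 - 0.06076j)
  m=-3: 0.49212 - 0.14866j × 0.04720 + 0.03426j = 0.02832 + 0.00984j  (running Σ = -0.10206 - 0.05092j)
  m=-2: 0.28735 - 0.05692j × 0.30566 + 0.13598j = 0.09557 + 0.02167j  (running Σ = -0.00649 - 0.02925j)
  m=-1: -0.25550 + 0.02506j × 0.00597 + 0.00127j = -0.00156 - 0.00017j  (running Σ = -0.00805 - 0.02942j)
  m=0: -0.39359 + 0.00000j × -0.32930 + 0.00000j = 0.12961 + 0.00000j  (running Σ = 0.12156 - 0.02942j)
  m=1: 0.25550 + 0.02506j × -0.00597 + 0.00127j = -0.00156 + 0.00017j  (running Σ = 0.12000 - 0.02925j)
  m=2: 0.28735 + 0.05692j × 0.30566 - 0.13598j = 0.09557 - 0.02167j  (running Σ = 0.21557 - 0.05092j)
  m=3: -0.49212 - 0.14866j × -0.04720 + 0.03426j = 0.02832 - 0.00984j  (running Σ = 0.24389 - 0.06076j)
  m=4: 0.35330 + 0.14570j × -0.22307 + 0.24744j = -0.11487 + 0.05492j  (running Σ = 0.12903 - 0.00584j)
  m=5: -0.16049 - 0.08538j × 0.10394 - 0.17972j = -0.03203 + 0.01997j  (running Σ = 0.09700 + 0.01412j)
  m=6: 0.05030 + 0.03344j × 0.07594 - 0.23298j = 0.01161 - 0.00918j  (running Σ = 0.10861 + 0.00495j)
  m=7: -0.01083 - 0.00884j × -0.04818 + 0.45368j = 0.00453 - 0.00449j  (running Σ = 0.11314 + 0.00046j)
  m=8: 0.00143 + 0.00142j × -0.03004 - 0.28923j = 0.00037 - 0.00046j  (running Σ = 0.11351 + 0.00000j)
Accumulated sum 0.11351 + 0.00000j; after 4π/(2l+1) scaling, 0.08391 + 0.00000j ⇒ P_8 = 0.083905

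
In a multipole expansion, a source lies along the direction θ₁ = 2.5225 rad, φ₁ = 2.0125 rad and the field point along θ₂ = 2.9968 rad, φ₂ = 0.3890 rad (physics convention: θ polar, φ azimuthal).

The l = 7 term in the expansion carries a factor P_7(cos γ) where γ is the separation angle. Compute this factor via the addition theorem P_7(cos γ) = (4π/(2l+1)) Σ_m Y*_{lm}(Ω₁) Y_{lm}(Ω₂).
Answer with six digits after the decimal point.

Summing Y*_{l m}(θ₁,φ₁)·Y_{l m}(θ₂,φ₂) over m ∈ [−7, 7]; prefactor 4π/(2·7+1) = 0.837758:
  m=-7: Y*=0.00055 + 0.01107j  Y=-0.00000 - 0.00000j  product 0.00000 - 0.00000j
  m=-6: Y*=-0.05130 + 0.02745j  Y=0.00001 + 0.00001j  product -0.00000 - 0.00000j
  m=-5: Y*=-0.14787 - 0.10957j  Y=-0.00010 - 0.00025j  product -0.00001 + 0.00005j
  m=-4: Y*=0.07421 - 0.37374j  Y=-0.00005 + 0.00306j  product 0.00114 + 0.00024j
  m=-3: Y*=0.46410 - 0.11637j  Y=0.00986 - 0.02307j  product 0.00189 - 0.01185j
  m=-2: Y*=0.13474 + 0.16412j  Y=-0.10194 + 0.10044j  product -0.03022 - 0.00320j
  m=-1: Y*=0.12747 - 0.26958j  Y=0.47197 - 0.19345j  product 0.00801 - 0.15189j
  m=+0: Y*=0.32036 + 0.00000j  Y=-0.79440 + 0.00000j  product -0.25450 + 0.00000j
  m=+1: Y*=-0.12747 - 0.26958j  Y=-0.47197 - 0.19345j  product 0.00801 + 0.15189j
  m=+2: Y*=0.13474 - 0.16412j  Y=-0.10194 - 0.10044j  product -0.03022 + 0.00320j
  m=+3: Y*=-0.46410 - 0.11637j  Y=-0.00986 - 0.02307j  product 0.00189 + 0.01185j
  m=+4: Y*=0.07421 + 0.37374j  Y=-0.00005 - 0.00306j  product 0.00114 - 0.00024j
  m=+5: Y*=0.14787 - 0.10957j  Y=0.00010 - 0.00025j  product -0.00001 - 0.00005j
  m=+6: Y*=-0.05130 - 0.02745j  Y=0.00001 - 0.00001j  product -0.00000 + 0.00000j
  m=+7: Y*=-0.00055 + 0.01107j  Y=0.00000 - 0.00000j  product 0.00000 + 0.00000j
Σ over m = -0.29287 - 0.00000j; ×(4π/15) → -0.24536 - 0.00000j. Real part: -0.245357

-0.245357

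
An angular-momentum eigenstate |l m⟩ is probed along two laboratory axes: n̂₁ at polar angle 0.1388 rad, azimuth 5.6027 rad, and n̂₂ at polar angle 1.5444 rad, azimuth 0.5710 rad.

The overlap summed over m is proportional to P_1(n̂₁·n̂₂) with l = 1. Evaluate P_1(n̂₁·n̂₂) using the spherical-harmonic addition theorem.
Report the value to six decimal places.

0.069556

Expand P_1 via completeness: Σ_{m} conj(Y_{1,m}) at Ω₁ times Y_{1,m} at Ω₂ —
  m=-1: Y*=0.03715 - 0.03007j  Y=0.29058 - 0.18667j  product 0.00518 - 0.01567j
  m=+0: Y*=0.48390 + 0.00000j  Y=0.01290 + 0.00000j  product 0.00624 + 0.00000j
  m=+1: Y*=-0.03715 - 0.03007j  Y=-0.29058 - 0.18667j  product 0.00518 + 0.01567j
Accumulated sum 0.01661 + 0.00000j; after 4π/(2l+1) scaling, 0.06956 + 0.00000j ⇒ P_1 = 0.069556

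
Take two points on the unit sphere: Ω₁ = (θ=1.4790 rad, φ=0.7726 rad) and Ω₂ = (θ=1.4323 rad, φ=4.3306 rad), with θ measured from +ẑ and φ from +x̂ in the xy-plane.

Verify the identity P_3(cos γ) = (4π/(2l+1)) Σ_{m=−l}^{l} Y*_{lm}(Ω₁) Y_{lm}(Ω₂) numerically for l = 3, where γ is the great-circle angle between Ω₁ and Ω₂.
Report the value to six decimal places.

-0.424416

Term-by-term m-sum for l=3 (normalisation 4π/7 = 1.795196):
  m=-3: -0.27991 + 0.30228j × 0.36922 - 0.16729j = -0.05278 + 0.15844j  (running Σ = -0.05278 + 0.15844j)
  m=-2: 0.00238 + 0.09287j × -0.09998 - 0.09571j = 0.00865 - 0.00951j  (running Σ = -0.04413 + 0.14892j)
  m=-1: -0.22077 - 0.21519j × 0.10789 - 0.26873j = -0.08165 + 0.03611j  (running Σ = -0.12578 + 0.18503j)
  m=0: -0.10119 + 0.00000j × -0.14965 + 0.00000j = 0.01514 + 0.00000j  (running Σ = -0.11064 + 0.18503j)
  m=1: 0.22077 - 0.21519j × -0.10789 - 0.26873j = -0.08165 - 0.03611j  (running Σ = -0.19229 + 0.14892j)
  m=2: 0.00238 - 0.09287j × -0.09998 + 0.09571j = 0.00865 + 0.00951j  (running Σ = -0.18364 + 0.15844j)
  m=3: 0.27991 + 0.30228j × -0.36922 - 0.16729j = -0.05278 - 0.15844j  (running Σ = -0.23642 + 0.00000j)
Σ over m = -0.23642 + 0.00000j; ×(4π/7) → -0.42442 + 0.00000j. Real part: -0.424416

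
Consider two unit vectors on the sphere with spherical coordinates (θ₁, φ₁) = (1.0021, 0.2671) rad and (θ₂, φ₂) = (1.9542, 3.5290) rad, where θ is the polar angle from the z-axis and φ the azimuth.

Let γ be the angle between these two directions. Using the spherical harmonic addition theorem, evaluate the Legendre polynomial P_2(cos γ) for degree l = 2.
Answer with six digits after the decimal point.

0.932480

Addition theorem: P_2(cos γ) = (4π/5) Σ_m Y*_{lm}(Ω₁) Y_{lm}(Ω₂), m = −2…2:
  [-2]  conj(Y_{2,-2})(Ω₁) = 0.23604 + 0.13963j ; Y_{2,-2}(Ω₂) = 0.23739 - 0.23242j ; Δ = 0.08849 - 0.02171j
  [-1]  conj(Y_{2,-1})(Ω₁) = 0.33813 + 0.09253j ; Y_{2,-1}(Ω₂) = 0.24815 - 0.10125j ; Δ = 0.09328 - 0.01128j
  [+0]  conj(Y_{2,0})(Ω₁) = -0.04098 + 0.00000j ; Y_{2,0}(Ω₂) = -0.18299 + 0.00000j ; Δ = 0.00750 + 0.00000j
  [+1]  conj(Y_{2,1})(Ω₁) = -0.33813 + 0.09253j ; Y_{2,1}(Ω₂) = -0.24815 - 0.10125j ; Δ = 0.09328 + 0.01128j
  [+2]  conj(Y_{2,2})(Ω₁) = 0.23604 - 0.13963j ; Y_{2,2}(Ω₂) = 0.23739 + 0.23242j ; Δ = 0.08849 + 0.02171j
Σ over m = 0.37102 + 0.00000j; ×(4π/5) → 0.93248 + 0.00000j. Real part: 0.932480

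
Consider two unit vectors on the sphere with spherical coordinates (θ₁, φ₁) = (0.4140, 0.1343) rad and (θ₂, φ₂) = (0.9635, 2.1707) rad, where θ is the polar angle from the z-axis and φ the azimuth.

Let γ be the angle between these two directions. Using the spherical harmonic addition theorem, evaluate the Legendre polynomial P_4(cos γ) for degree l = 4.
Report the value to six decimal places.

Expand P_4 via completeness: Σ_{m} conj(Y_{4,m}) at Ω₁ times Y_{4,m} at Ω₂ —
  term(m=-4) = -0.000671-0.002234i   from Y*(Ω₁)=+0.009956+0.005930i, Y(Ω₂)=-0.148345-0.135992i
  term(m=-3) = +0.029061+0.005108i   from Y*(Ω₁)=+0.068625+0.029249i, Y(Ω₂)=+0.385227-0.089758i
  term(m=-2) = -0.045392+0.061019i   from Y*(Ω₁)=+0.254036+0.069924i, Y(Ω₂)=-0.104642+0.269001i
  term(m=-1) = +0.035826+0.071304i   from Y*(Ω₁)=+0.495068+0.066890i, Y(Ω₂)=+0.090180+0.131844i
  term(m=+0) = -0.083614+0.000000i   from Y*(Ω₁)=+0.258493-0.000000i, Y(Ω₂)=-0.323466+0.000000i
  term(m=+1) = +0.035826-0.071304i   from Y*(Ω₁)=-0.495068+0.066890i, Y(Ω₂)=-0.090180+0.131844i
  term(m=+2) = -0.045392-0.061019i   from Y*(Ω₁)=+0.254036-0.069924i, Y(Ω₂)=-0.104642-0.269001i
  term(m=+3) = +0.029061-0.005108i   from Y*(Ω₁)=-0.068625+0.029249i, Y(Ω₂)=-0.385227-0.089758i
  term(m=+4) = -0.000671+0.002234i   from Y*(Ω₁)=+0.009956-0.005930i, Y(Ω₂)=-0.148345+0.135992i
Total Σ_m = -0.045964-0.000000i. Multiply by 1.396263: -0.064178-0.000000i. P_4(cos γ) = -0.064178

-0.064178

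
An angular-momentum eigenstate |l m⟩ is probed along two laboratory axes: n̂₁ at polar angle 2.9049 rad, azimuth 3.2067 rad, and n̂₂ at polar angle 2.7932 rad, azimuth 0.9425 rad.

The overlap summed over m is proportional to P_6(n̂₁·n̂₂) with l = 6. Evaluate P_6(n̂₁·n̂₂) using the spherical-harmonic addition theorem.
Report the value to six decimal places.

-0.381940

Term-by-term m-sum for l=6 (normalisation 4π/13 = 0.966644):
  term(m=-6) = 0.00000 + 0.00000j   from Y*(Ω₁)=0.00007 + 0.00003j, Y(Ω₂)=0.00062 + 0.00045j
  term(m=-5) = 0.00000 - 0.00001j   from Y*(Ω₁)=0.00109 + 0.00037j, Y(Ω₂)=-0.00000 - 0.00729j
  term(m=-4) = -0.00040 + 0.00015j   from Y*(Ω₁)=0.00979 + 0.00261j, Y(Ω₂)=-0.03418 + 0.02484j
  term(m=-3) = 0.00863 + 0.00482j   from Y*(Ω₁)=0.05923 + 0.01172j, Y(Ω₂)=0.15564 + 0.05056j
  term(m=-2) = -0.01817 - 0.09764j   from Y*(Ω₁)=0.23901 + 0.03130j, Y(Ω₂)=-0.12733 - 0.39183j
  term(m=-1) = -0.20652 + 0.24850j   from Y*(Ω₁)=0.57354 + 0.03739j, Y(Ω₂)=-0.33042 + 0.45481j
  term(m=+0) = 0.03780 + 0.00000j   from Y*(Ω₁)=0.50010 + 0.00000j, Y(Ω₂)=0.07558 + 0.00000j
  term(m=+1) = -0.20652 - 0.24850j   from Y*(Ω₁)=-0.57354 + 0.03739j, Y(Ω₂)=0.33042 + 0.45481j
  term(m=+2) = -0.01817 + 0.09764j   from Y*(Ω₁)=0.23901 - 0.03130j, Y(Ω₂)=-0.12733 + 0.39183j
  term(m=+3) = 0.00863 - 0.00482j   from Y*(Ω₁)=-0.05923 + 0.01172j, Y(Ω₂)=-0.15564 + 0.05056j
  term(m=+4) = -0.00040 - 0.00015j   from Y*(Ω₁)=0.00979 - 0.00261j, Y(Ω₂)=-0.03418 - 0.02484j
  term(m=+5) = 0.00000 + 0.00001j   from Y*(Ω₁)=-0.00109 + 0.00037j, Y(Ω₂)=0.00000 - 0.00729j
  term(m=+6) = 0.00000 - 0.00000j   from Y*(Ω₁)=0.00007 - 0.00003j, Y(Ω₂)=0.00062 - 0.00045j
Σ over m = -0.39512 + 0.00000j; ×(4π/13) → -0.38194 + 0.00000j. Real part: -0.381940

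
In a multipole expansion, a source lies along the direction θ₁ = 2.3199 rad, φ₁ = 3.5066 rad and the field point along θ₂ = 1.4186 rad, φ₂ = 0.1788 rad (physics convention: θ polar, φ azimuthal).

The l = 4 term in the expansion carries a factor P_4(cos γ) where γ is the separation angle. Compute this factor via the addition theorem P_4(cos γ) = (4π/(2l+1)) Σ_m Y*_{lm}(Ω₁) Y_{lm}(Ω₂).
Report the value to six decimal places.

Addition theorem: P_4(cos γ) = (4π/9) Σ_m Y*_{lm}(Ω₁) Y_{lm}(Ω₂), m = −4…4:
  m=-4: 0.01407 + 0.12648j × 0.31891 - 0.27701j = 0.03952 + 0.03644j  (running Σ = 0.03952 + 0.03644j)
  m=-3: 0.15331 + 0.29755j × 0.15752 - 0.09365j = 0.05202 + 0.03251j  (running Σ = 0.09154 + 0.06895j)
  m=-2: 0.30026 + 0.26872j × -0.25690 + 0.09599j = -0.10293 - 0.04021j  (running Σ = -0.01139 + 0.02874j)
  m=-1: 0.05425 + 0.02073j × -0.19807 + 0.03580j = -0.01149 - 0.00216j  (running Σ = -0.02288 + 0.02658j)
  m=0: -0.35811 + 0.00000j × 0.24637 + 0.00000j = -0.08823 + 0.00000j  (running Σ = -0.11111 + 0.02658j)
  m=1: -0.05425 + 0.02073j × 0.19807 + 0.03580j = -0.01149 + 0.00216j  (running Σ = -0.12259 + 0.02874j)
  m=2: 0.30026 - 0.26872j × -0.25690 - 0.09599j = -0.10293 + 0.04021j  (running Σ = -0.22552 + 0.06895j)
  m=3: -0.15331 + 0.29755j × -0.15752 - 0.09365j = 0.05202 - 0.03251j  (running Σ = -0.17351 + 0.03644j)
  m=4: 0.01407 - 0.12648j × 0.31891 + 0.27701j = 0.03952 - 0.03644j  (running Σ = -0.13398 + 0.00000j)
Σ over m = -0.13398 + 0.00000j; ×(4π/9) → -0.18707 + 0.00000j. Real part: -0.187075

-0.187075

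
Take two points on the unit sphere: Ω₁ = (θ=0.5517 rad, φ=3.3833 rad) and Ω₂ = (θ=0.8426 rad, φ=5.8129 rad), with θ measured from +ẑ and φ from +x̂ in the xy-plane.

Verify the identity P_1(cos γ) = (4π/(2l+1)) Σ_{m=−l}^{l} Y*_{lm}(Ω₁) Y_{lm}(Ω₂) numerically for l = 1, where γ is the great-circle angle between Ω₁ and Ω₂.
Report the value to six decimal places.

0.270620

Term-by-term m-sum for l=1 (normalisation 4π/3 = 4.188790):
  [-1]  conj(Y_{1,-1})(Ω₁) = -0.175822-0.043345i ; Y_{1,-1}(Ω₂) = +0.229874+0.116851i ; Δ = -0.035352-0.030509i
  [+0]  conj(Y_{1,0})(Ω₁) = +0.416111-0.000000i ; Y_{1,0}(Ω₂) = +0.325177+0.000000i ; Δ = +0.135310+0.000000i
  [+1]  conj(Y_{1,1})(Ω₁) = +0.175822-0.043345i ; Y_{1,1}(Ω₂) = -0.229874+0.116851i ; Δ = -0.035352+0.030509i
Accumulated sum +0.064606+0.000000i; after 4π/(2l+1) scaling, +0.270620+0.000000i ⇒ P_1 = 0.270620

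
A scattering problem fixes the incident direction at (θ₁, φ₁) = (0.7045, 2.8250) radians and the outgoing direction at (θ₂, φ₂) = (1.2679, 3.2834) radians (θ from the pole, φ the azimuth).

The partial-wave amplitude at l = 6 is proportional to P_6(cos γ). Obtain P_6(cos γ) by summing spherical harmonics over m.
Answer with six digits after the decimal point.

-0.359307

Term-by-term m-sum for l=6 (normalisation 4π/13 = 0.966644):
  [-6]  conj(Y_{6,-6})(Ω₁) = (-0.011511, -0.033742) ; Y_{6,-6}(Ω₂) = (0.240841, -0.274624) ; Δ = (-0.012039, -0.004965)
  [-5]  conj(Y_{6,-5})(Ω₁) = (0.001768, 0.145282) ; Y_{6,-5}(Ω₂) = (-0.300129, 0.257467) ; Δ = (-0.037936, -0.043148)
  [-4]  conj(Y_{6,-4})(Ω₁) = (0.101342, -0.322549) ; Y_{6,-4}(Ω₂) = (-0.005315, 0.003386) ; Δ = (0.000553, 0.002057)
  [-3]  conj(Y_{6,-3})(Ω₁) = (-0.265641, 0.371294) ; Y_{6,-3}(Ω₂) = (0.311064, -0.140941) ; Δ = (-0.030301, 0.152936)
  [-2]  conj(Y_{6,-2})(Ω₁) = (0.184170, -0.135181) ; Y_{6,-2}(Ω₂) = (-0.096938, 0.028255) ; Δ = (-0.014034, 0.018308)
  [-1]  conj(Y_{6,-1})(Ω₁) = (0.250046, -0.081918) ; Y_{6,-1}(Ω₂) = (-0.300971, 0.042968) ; Δ = (-0.071737, 0.035399)
  [+0]  conj(Y_{6,0})(Ω₁) = (-0.318481, -0.000000) ; Y_{6,0}(Ω₂) = (0.127860, 0.000000) ; Δ = (-0.040721, -0.000000)
  [+1]  conj(Y_{6,1})(Ω₁) = (-0.250046, -0.081918) ; Y_{6,1}(Ω₂) = (0.300971, 0.042968) ; Δ = (-0.071737, -0.035399)
  [+2]  conj(Y_{6,2})(Ω₁) = (0.184170, 0.135181) ; Y_{6,2}(Ω₂) = (-0.096938, -0.028255) ; Δ = (-0.014034, -0.018308)
  [+3]  conj(Y_{6,3})(Ω₁) = (0.265641, 0.371294) ; Y_{6,3}(Ω₂) = (-0.311064, -0.140941) ; Δ = (-0.030301, -0.152936)
  [+4]  conj(Y_{6,4})(Ω₁) = (0.101342, 0.322549) ; Y_{6,4}(Ω₂) = (-0.005315, -0.003386) ; Δ = (0.000553, -0.002057)
  [+5]  conj(Y_{6,5})(Ω₁) = (-0.001768, 0.145282) ; Y_{6,5}(Ω₂) = (0.300129, 0.257467) ; Δ = (-0.037936, 0.043148)
  [+6]  conj(Y_{6,6})(Ω₁) = (-0.011511, 0.033742) ; Y_{6,6}(Ω₂) = (0.240841, 0.274624) ; Δ = (-0.012039, 0.004965)
Accumulated sum (-0.371705, -0.000000); after 4π/(2l+1) scaling, (-0.359307, -0.000000) ⇒ P_6 = -0.359307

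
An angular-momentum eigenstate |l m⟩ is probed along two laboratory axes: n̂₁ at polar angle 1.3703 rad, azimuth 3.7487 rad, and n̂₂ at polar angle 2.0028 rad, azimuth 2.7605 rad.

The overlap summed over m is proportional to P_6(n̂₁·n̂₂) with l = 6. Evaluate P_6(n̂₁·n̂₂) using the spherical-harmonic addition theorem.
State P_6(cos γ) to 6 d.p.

Addition theorem: P_6(cos γ) = (4π/13) Σ_m Y*_{lm}(Ω₁) Y_{lm}(Ω₂), m = −6…6:
  term(m=-6) = 0.10874 - 0.04019j   from Y*(Ω₁)=-0.37526 - 0.20552j, Y(Ω₂)=-0.17780 + 0.20447j
  term(m=-5) = -0.02954 + 0.12696j   from Y*(Ω₁)=0.29951 - 0.03188j, Y(Ω₂)=-0.14214 + 0.40875j
  term(m=-4) = 0.02877 + 0.03030j   from Y*(Ω₁)=0.14028 - 0.12135j, Y(Ω₂)=0.01045 + 0.22502j
  term(m=-3) = 0.06744 - 0.01206j   from Y*(Ω₁)=-0.07760 + 0.30322j, Y(Ω₂)=-0.09076 - 0.19920j
  term(m=-2) = 0.01279 - 0.02978j   from Y*(Ω₁)=0.03690 + 0.09906j, Y(Ω₂)=-0.22174 - 0.21168j
  term(m=-1) = -0.02021 - 0.03067j   from Y*(Ω₁)=-0.25503 - 0.17715j, Y(Ω₂)=0.10979 + 0.04399j
  term(m=+0) = -0.02645 + 0.00000j   from Y*(Ω₁)=-0.08369 + 0.00000j, Y(Ω₂)=0.31600 + 0.00000j
  term(m=+1) = -0.02021 + 0.03067j   from Y*(Ω₁)=0.25503 - 0.17715j, Y(Ω₂)=-0.10979 + 0.04399j
  term(m=+2) = 0.01279 + 0.02978j   from Y*(Ω₁)=0.03690 - 0.09906j, Y(Ω₂)=-0.22174 + 0.21168j
  term(m=+3) = 0.06744 + 0.01206j   from Y*(Ω₁)=0.07760 + 0.30322j, Y(Ω₂)=0.09076 - 0.19920j
  term(m=+4) = 0.02877 - 0.03030j   from Y*(Ω₁)=0.14028 + 0.12135j, Y(Ω₂)=0.01045 - 0.22502j
  term(m=+5) = -0.02954 - 0.12696j   from Y*(Ω₁)=-0.29951 - 0.03188j, Y(Ω₂)=0.14214 + 0.40875j
  term(m=+6) = 0.10874 + 0.04019j   from Y*(Ω₁)=-0.37526 + 0.20552j, Y(Ω₂)=-0.17780 - 0.20447j
Σ over m = 0.30955 + 0.00000j; ×(4π/13) → 0.29923 + 0.00000j. Real part: 0.299227

0.299227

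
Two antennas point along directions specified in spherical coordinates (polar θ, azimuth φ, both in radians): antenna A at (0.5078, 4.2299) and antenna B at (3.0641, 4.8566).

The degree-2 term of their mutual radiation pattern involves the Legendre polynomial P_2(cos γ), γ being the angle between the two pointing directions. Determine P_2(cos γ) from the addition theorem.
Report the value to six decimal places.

Summing Y*_{l m}(θ₁,φ₁)·Y_{l m}(θ₂,φ₂) over m ∈ [−2, 2]; prefactor 4π/(2·2+1) = 2.513274:
  m=-2: (-0.052008, 0.075079) × (-0.002219, 0.000658) = (0.000066, -0.000201)  (running Σ = (0.000066, -0.000201))
  m=-1: (-0.152305, -0.290782) × (-0.008569, -0.059008) = (-0.015853, 0.011479)  (running Σ = (-0.015787, 0.011278))
  m=0: (0.407065, -0.000000) × (0.625113, 0.000000) = (0.254461, 0.000000)  (running Σ = (0.238674, 0.011278))
  m=1: (0.152305, -0.290782) × (0.008569, -0.059008) = (-0.015853, -0.011479)  (running Σ = (0.222820, -0.000201))
  m=2: (-0.052008, -0.075079) × (-0.002219, -0.000658) = (0.000066, 0.000201)  (running Σ = (0.222886, 0.000000))
Total Σ_m = (0.222886, 0.000000). Multiply by 2.513274: (0.560175, 0.000000). P_2(cos γ) = 0.560175

0.560175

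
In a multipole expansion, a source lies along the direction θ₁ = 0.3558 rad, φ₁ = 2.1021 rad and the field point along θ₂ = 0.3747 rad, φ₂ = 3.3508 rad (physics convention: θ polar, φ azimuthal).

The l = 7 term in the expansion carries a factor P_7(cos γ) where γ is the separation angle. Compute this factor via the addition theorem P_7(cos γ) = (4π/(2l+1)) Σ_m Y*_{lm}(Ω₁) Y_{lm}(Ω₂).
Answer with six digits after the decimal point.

-0.313961

Term-by-term m-sum for l=7 (normalisation 4π/15 = 0.837758):
  [-7]  conj(Y_{7,-7})(Ω₁) = (-0.000170, 0.000261) ; Y_{7,-7}(Ω₂) = (-0.000047, 0.000437) ; Δ = (-0.000000, -0.000000)
  [-6]  conj(Y_{7,-6})(Ω₁) = (0.003130, 0.000145) ; Y_{7,-6}(Ω₂) = (0.001299, -0.003978) ; Δ = (0.000005, -0.000012)
  [-5]  conj(Y_{7,-5})(Ω₁) = (-0.009146, -0.017352) ; Y_{7,-5}(Ω₂) = (-0.012385, 0.021393) ; Δ = (0.000484, 0.000019)
  [-4]  conj(Y_{7,-4})(Ω₁) = (-0.044909, 0.072528) ; Y_{7,-4}(Ω₂) = (0.067786, -0.075144) ; Δ = (0.002406, 0.008291)
  [-3]  conj(Y_{7,-3})(Ω₁) = (0.259043, 0.005989) ; Y_{7,-3}(Ω₂) = (-0.233104, 0.169112) ; Δ = (-0.061397, 0.042411)
  [-2]  conj(Y_{7,-2})(Ω₁) = (-0.248952, -0.446966) ; Y_{7,-2}(Ω₂) = (0.481003, -0.213889) ; Δ = (-0.215348, -0.161744)
  [-1]  conj(Y_{7,-1})(Ω₁) = (-0.253367, 0.431138) ; Y_{7,-1}(Ω₂) = (-0.441641, 0.093766) ; Δ = (0.071471, -0.214166)
  [+0]  conj(Y_{7,0})(Ω₁) = (-0.142753, -0.000000) ; Y_{7,0}(Ω₂) = (-0.210113, 0.000000) ; Δ = (0.029994, 0.000000)
  [+1]  conj(Y_{7,1})(Ω₁) = (0.253367, 0.431138) ; Y_{7,1}(Ω₂) = (0.441641, 0.093766) ; Δ = (0.071471, 0.214166)
  [+2]  conj(Y_{7,2})(Ω₁) = (-0.248952, 0.446966) ; Y_{7,2}(Ω₂) = (0.481003, 0.213889) ; Δ = (-0.215348, 0.161744)
  [+3]  conj(Y_{7,3})(Ω₁) = (-0.259043, 0.005989) ; Y_{7,3}(Ω₂) = (0.233104, 0.169112) ; Δ = (-0.061397, -0.042411)
  [+4]  conj(Y_{7,4})(Ω₁) = (-0.044909, -0.072528) ; Y_{7,4}(Ω₂) = (0.067786, 0.075144) ; Δ = (0.002406, -0.008291)
  [+5]  conj(Y_{7,5})(Ω₁) = (0.009146, -0.017352) ; Y_{7,5}(Ω₂) = (0.012385, 0.021393) ; Δ = (0.000484, -0.000019)
  [+6]  conj(Y_{7,6})(Ω₁) = (0.003130, -0.000145) ; Y_{7,6}(Ω₂) = (0.001299, 0.003978) ; Δ = (0.000005, 0.000012)
  [+7]  conj(Y_{7,7})(Ω₁) = (0.000170, 0.000261) ; Y_{7,7}(Ω₂) = (0.000047, 0.000437) ; Δ = (-0.000000, 0.000000)
Total Σ_m = (-0.374763, 0.000000). Multiply by 0.837758: (-0.313961, 0.000000). P_7(cos γ) = -0.313961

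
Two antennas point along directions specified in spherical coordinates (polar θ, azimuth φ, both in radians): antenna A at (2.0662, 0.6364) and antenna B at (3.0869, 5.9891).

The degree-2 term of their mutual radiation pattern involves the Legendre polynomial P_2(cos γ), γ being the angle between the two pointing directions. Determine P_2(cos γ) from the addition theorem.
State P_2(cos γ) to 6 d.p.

-0.119869

Addition theorem: P_2(cos γ) = (4π/5) Σ_m Y*_{lm}(Ω₁) Y_{lm}(Ω₂), m = −2…2:
  m=-2: Y*=+0.087782+0.285802i  Y=+0.000960+0.000640i  product -0.000099+0.000331i
  m=-1: Y*=-0.259855-0.192023i  Y=-0.040358-0.012223i  product +0.008140+0.010926i
  m=+0: Y*=-0.101563-0.000000i  Y=+0.627956+0.000000i  product -0.063777-0.000000i
  m=+1: Y*=+0.259855-0.192023i  Y=+0.040358-0.012223i  product +0.008140-0.010926i
  m=+2: Y*=+0.087782-0.285802i  Y=+0.000960-0.000640i  product -0.000099-0.000331i
Total Σ_m = -0.047694-0.000000i. Multiply by 2.513274: -0.119869-0.000000i. P_2(cos γ) = -0.119869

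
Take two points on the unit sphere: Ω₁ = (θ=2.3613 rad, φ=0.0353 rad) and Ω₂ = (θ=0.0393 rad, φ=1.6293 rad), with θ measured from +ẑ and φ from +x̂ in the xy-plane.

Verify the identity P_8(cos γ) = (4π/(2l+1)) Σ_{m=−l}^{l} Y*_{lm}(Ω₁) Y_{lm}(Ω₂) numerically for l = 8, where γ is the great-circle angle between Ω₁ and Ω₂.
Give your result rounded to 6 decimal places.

Expand P_8 via completeness: Σ_{m} conj(Y_{8,m}) at Ω₁ times Y_{8,m} at Ω₂ —
  term(m=-8) = 0.00000 - 0.00000j   from Y*(Ω₁)=0.02969 + 0.00862j, Y(Ω₂)=0.00000 - 0.00000j
  term(m=-7) = -0.00000 - 0.00000j   from Y*(Ω₁)=-0.12115 - 0.03056j, Y(Ω₂)=0.00000 + 0.00000j
  term(m=-6) = -0.00000 + 0.00000j   from Y*(Ω₁)=0.29335 + 0.06308j, Y(Ω₂)=-0.00000 + 0.00000j
  term(m=-5) = 0.00000 + 0.00000j   from Y*(Ω₁)=-0.44863 - 0.08002j, Y(Ω₂)=-0.00000 - 0.00000j
  term(m=-4) = 0.00001 - 0.00000j   from Y*(Ω₁)=0.36510 + 0.05190j, Y(Ω₂)=0.00003 - 0.00001j
  term(m=-3) = 0.00000 + 0.00003j   from Y*(Ω₁)=0.03925 + 0.00417j, Y(Ω₂)=0.00015 + 0.00083j
  term(m=-2) = 0.00601 - 0.00028j   from Y*(Ω₁)=-0.38011 - 0.02688j, Y(Ω₂)=-0.01569 + 0.00184j
  term(m=-1) = -0.00065 - 0.02787j   from Y*(Ω₁)=0.14564 + 0.00514j, Y(Ω₂)=-0.01118 - 0.19095j
  term(m=+0) = 0.38570 + 0.00000j   from Y*(Ω₁)=0.34103 + 0.00000j, Y(Ω₂)=1.13099 + 0.00000j
  term(m=+1) = -0.00065 + 0.02787j   from Y*(Ω₁)=-0.14564 + 0.00514j, Y(Ω₂)=0.01118 - 0.19095j
  term(m=+2) = 0.00601 + 0.00028j   from Y*(Ω₁)=-0.38011 + 0.02688j, Y(Ω₂)=-0.01569 - 0.00184j
  term(m=+3) = 0.00000 - 0.00003j   from Y*(Ω₁)=-0.03925 + 0.00417j, Y(Ω₂)=-0.00015 + 0.00083j
  term(m=+4) = 0.00001 + 0.00000j   from Y*(Ω₁)=0.36510 - 0.05190j, Y(Ω₂)=0.00003 + 0.00001j
  term(m=+5) = 0.00000 - 0.00000j   from Y*(Ω₁)=0.44863 - 0.08002j, Y(Ω₂)=0.00000 - 0.00000j
  term(m=+6) = -0.00000 - 0.00000j   from Y*(Ω₁)=0.29335 - 0.06308j, Y(Ω₂)=-0.00000 - 0.00000j
  term(m=+7) = -0.00000 + 0.00000j   from Y*(Ω₁)=0.12115 - 0.03056j, Y(Ω₂)=-0.00000 + 0.00000j
  term(m=+8) = 0.00000 + 0.00000j   from Y*(Ω₁)=0.02969 - 0.00862j, Y(Ω₂)=0.00000 + 0.00000j
Accumulated sum 0.39646 - 0.00000j; after 4π/(2l+1) scaling, 0.29306 - 0.00000j ⇒ P_8 = 0.293062

0.293062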